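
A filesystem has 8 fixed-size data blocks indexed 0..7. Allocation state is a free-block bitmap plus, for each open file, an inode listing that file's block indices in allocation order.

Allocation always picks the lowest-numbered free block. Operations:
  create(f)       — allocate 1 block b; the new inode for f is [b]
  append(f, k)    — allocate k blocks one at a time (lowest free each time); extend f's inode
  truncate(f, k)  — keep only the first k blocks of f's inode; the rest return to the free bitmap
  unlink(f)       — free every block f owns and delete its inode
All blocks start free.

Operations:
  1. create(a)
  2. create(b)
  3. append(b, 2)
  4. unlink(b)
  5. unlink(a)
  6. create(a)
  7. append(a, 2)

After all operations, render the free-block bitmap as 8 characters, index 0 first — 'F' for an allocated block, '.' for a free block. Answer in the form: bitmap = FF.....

bitmap = FFF.....

after create(a) → a:[0]  free=[F.......]
after create(b) → a:[0], b:[1]  free=[FF......]
after append(b, 2) → a:[0], b:[1, 2, 3]  free=[FFFF....]
after unlink(b) → a:[0]  free=[F.......]
after unlink(a) →   free=[........]
after create(a) → a:[0]  free=[F.......]
after append(a, 2) → a:[0, 1, 2]  free=[FFF.....]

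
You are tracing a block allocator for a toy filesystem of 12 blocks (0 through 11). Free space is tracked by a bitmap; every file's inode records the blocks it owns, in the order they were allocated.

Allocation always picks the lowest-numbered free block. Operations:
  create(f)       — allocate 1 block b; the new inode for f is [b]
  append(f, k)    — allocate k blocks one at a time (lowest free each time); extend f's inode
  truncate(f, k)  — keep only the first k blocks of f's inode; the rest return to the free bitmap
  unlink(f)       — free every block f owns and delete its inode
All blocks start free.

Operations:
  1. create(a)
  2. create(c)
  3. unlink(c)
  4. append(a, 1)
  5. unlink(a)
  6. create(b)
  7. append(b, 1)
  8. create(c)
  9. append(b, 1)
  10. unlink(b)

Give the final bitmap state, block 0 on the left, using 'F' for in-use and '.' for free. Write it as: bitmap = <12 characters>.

[1] create(a) — a=0 (map F...........)
[2] create(c) — a=0 c=1 (map FF..........)
[3] unlink(c) — a=0 (map F...........)
[4] append(a, 1) — a=0,1 (map FF..........)
[5] unlink(a) —  (map ............)
[6] create(b) — b=0 (map F...........)
[7] append(b, 1) — b=0,1 (map FF..........)
[8] create(c) — b=0,1 c=2 (map FFF.........)
[9] append(b, 1) — b=0,1,3 c=2 (map FFFF........)
[10] unlink(b) — c=2 (map ..F.........)

bitmap = ..F.........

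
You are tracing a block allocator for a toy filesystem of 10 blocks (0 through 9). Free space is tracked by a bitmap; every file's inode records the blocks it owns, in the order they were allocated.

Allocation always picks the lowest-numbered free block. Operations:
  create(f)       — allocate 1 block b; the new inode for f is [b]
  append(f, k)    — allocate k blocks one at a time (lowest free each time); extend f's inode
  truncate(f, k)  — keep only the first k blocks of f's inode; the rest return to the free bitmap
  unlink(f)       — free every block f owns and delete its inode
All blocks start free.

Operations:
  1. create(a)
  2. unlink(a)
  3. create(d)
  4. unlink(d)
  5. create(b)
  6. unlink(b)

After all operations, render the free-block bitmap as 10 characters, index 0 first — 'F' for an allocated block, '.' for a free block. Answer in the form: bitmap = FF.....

[1] create(a) — a=0 (map F.........)
[2] unlink(a) —  (map ..........)
[3] create(d) — d=0 (map F.........)
[4] unlink(d) —  (map ..........)
[5] create(b) — b=0 (map F.........)
[6] unlink(b) —  (map ..........)

bitmap = ..........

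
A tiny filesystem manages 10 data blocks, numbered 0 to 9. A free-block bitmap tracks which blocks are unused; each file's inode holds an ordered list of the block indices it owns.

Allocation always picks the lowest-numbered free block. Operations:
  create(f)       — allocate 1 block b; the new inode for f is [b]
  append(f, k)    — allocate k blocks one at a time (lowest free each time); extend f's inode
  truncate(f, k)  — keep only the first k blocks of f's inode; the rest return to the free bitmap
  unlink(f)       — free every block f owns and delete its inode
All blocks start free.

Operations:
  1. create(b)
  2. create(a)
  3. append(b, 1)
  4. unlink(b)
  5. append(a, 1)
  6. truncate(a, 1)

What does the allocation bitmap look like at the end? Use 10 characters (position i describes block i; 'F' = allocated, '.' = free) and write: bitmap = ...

bitmap = .F........

after create(b) → b:[0]  free=[F.........]
after create(a) → a:[1], b:[0]  free=[FF........]
after append(b, 1) → a:[1], b:[0, 2]  free=[FFF.......]
after unlink(b) → a:[1]  free=[.F........]
after append(a, 1) → a:[1, 0]  free=[FF........]
after truncate(a, 1) → a:[1]  free=[.F........]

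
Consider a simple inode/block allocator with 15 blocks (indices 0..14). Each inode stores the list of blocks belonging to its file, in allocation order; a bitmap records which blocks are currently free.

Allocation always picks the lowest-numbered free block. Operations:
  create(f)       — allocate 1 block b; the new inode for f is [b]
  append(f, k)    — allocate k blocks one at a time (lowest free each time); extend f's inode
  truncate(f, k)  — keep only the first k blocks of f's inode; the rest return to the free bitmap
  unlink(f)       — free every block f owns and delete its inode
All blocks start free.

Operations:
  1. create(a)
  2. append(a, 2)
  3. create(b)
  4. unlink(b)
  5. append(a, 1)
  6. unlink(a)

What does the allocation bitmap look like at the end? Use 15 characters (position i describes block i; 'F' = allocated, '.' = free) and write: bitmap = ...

after create(a) → a:[0]  free=[F..............]
after append(a, 2) → a:[0, 1, 2]  free=[FFF............]
after create(b) → a:[0, 1, 2], b:[3]  free=[FFFF...........]
after unlink(b) → a:[0, 1, 2]  free=[FFF............]
after append(a, 1) → a:[0, 1, 2, 3]  free=[FFFF...........]
after unlink(a) →   free=[...............]

bitmap = ...............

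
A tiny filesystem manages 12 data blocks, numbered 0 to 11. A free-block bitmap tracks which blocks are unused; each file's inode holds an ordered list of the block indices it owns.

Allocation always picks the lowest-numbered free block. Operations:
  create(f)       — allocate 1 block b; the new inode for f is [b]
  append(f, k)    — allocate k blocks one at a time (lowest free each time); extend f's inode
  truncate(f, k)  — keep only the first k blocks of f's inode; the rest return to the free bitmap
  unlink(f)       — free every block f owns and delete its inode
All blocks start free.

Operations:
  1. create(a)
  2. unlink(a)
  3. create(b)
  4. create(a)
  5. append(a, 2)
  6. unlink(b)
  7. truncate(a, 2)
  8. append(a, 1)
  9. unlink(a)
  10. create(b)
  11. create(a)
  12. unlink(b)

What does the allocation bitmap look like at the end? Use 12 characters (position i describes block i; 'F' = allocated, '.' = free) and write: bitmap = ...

bitmap = .F..........

  1. create(a)  ⇒  F...........  {a→[0]}
  2. unlink(a)  ⇒  ............  {}
  3. create(b)  ⇒  F...........  {b→[0]}
  4. create(a)  ⇒  FF..........  {a→[1]; b→[0]}
  5. append(a, 2)  ⇒  FFFF........  {a→[1, 2, 3]; b→[0]}
  6. unlink(b)  ⇒  .FFF........  {a→[1, 2, 3]}
  7. truncate(a, 2)  ⇒  .FF.........  {a→[1, 2]}
  8. append(a, 1)  ⇒  FFF.........  {a→[1, 2, 0]}
  9. unlink(a)  ⇒  ............  {}
  10. create(b)  ⇒  F...........  {b→[0]}
  11. create(a)  ⇒  FF..........  {a→[1]; b→[0]}
  12. unlink(b)  ⇒  .F..........  {a→[1]}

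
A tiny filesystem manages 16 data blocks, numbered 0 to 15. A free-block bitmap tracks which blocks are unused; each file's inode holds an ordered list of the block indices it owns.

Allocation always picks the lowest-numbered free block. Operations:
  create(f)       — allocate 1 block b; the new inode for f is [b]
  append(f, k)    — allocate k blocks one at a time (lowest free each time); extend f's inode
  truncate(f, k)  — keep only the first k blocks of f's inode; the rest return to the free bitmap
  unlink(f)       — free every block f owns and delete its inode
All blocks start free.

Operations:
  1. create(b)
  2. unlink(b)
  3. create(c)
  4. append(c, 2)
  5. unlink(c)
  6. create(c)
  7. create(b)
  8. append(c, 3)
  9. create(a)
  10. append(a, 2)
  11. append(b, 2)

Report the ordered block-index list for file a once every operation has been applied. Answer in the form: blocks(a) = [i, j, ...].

blocks(a) = [5, 6, 7]

create(b): bitmap=F............... | b=[0]
unlink(b): bitmap=................ | 
create(c): bitmap=F............... | c=[0]
append(c, 2): bitmap=FFF............. | c=[0, 1, 2]
unlink(c): bitmap=................ | 
create(c): bitmap=F............... | c=[0]
create(b): bitmap=FF.............. | b=[1] c=[0]
append(c, 3): bitmap=FFFFF........... | b=[1] c=[0, 2, 3, 4]
create(a): bitmap=FFFFFF.......... | a=[5] b=[1] c=[0, 2, 3, 4]
append(a, 2): bitmap=FFFFFFFF........ | a=[5, 6, 7] b=[1] c=[0, 2, 3, 4]
append(b, 2): bitmap=FFFFFFFFFF...... | a=[5, 6, 7] b=[1, 8, 9] c=[0, 2, 3, 4]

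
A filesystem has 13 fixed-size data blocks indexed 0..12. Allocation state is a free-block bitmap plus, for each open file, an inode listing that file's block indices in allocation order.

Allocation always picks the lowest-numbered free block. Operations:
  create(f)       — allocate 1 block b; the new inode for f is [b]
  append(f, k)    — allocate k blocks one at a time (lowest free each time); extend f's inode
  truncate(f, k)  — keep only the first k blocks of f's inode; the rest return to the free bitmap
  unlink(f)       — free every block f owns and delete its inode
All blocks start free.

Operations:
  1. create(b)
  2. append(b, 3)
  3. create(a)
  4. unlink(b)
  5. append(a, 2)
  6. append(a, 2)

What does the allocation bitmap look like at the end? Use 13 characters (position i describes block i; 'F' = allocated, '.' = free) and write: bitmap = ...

after create(b) → b:[0]  free=[F............]
after append(b, 3) → b:[0, 1, 2, 3]  free=[FFFF.........]
after create(a) → a:[4], b:[0, 1, 2, 3]  free=[FFFFF........]
after unlink(b) → a:[4]  free=[....F........]
after append(a, 2) → a:[4, 0, 1]  free=[FF..F........]
after append(a, 2) → a:[4, 0, 1, 2, 3]  free=[FFFFF........]

bitmap = FFFFF........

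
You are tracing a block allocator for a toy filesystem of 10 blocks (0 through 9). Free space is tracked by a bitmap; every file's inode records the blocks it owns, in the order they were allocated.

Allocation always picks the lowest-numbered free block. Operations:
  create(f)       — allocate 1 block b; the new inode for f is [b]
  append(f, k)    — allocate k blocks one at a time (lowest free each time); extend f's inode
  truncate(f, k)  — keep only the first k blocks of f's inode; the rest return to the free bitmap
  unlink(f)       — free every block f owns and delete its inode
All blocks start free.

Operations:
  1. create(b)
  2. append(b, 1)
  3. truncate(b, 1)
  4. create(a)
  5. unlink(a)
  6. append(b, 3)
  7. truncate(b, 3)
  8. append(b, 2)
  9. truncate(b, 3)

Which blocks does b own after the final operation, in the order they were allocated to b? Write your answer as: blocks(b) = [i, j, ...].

blocks(b) = [0, 1, 2]

[1] create(b) — b=0 (map F.........)
[2] append(b, 1) — b=0,1 (map FF........)
[3] truncate(b, 1) — b=0 (map F.........)
[4] create(a) — a=1 b=0 (map FF........)
[5] unlink(a) — b=0 (map F.........)
[6] append(b, 3) — b=0,1,2,3 (map FFFF......)
[7] truncate(b, 3) — b=0,1,2 (map FFF.......)
[8] append(b, 2) — b=0,1,2,3,4 (map FFFFF.....)
[9] truncate(b, 3) — b=0,1,2 (map FFF.......)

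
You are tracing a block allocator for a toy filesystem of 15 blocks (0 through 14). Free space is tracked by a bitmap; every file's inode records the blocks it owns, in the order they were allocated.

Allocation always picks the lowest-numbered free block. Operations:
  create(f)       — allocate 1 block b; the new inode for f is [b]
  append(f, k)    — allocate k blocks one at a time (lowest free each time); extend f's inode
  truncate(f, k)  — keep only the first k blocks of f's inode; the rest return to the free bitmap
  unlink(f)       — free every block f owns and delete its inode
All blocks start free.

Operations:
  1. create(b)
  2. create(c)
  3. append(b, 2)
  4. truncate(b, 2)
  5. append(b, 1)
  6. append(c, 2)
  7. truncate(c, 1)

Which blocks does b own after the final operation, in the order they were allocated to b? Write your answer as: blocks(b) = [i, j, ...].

blocks(b) = [0, 2, 3]

  1. create(b)  ⇒  F..............  {b→[0]}
  2. create(c)  ⇒  FF.............  {b→[0]; c→[1]}
  3. append(b, 2)  ⇒  FFFF...........  {b→[0, 2, 3]; c→[1]}
  4. truncate(b, 2)  ⇒  FFF............  {b→[0, 2]; c→[1]}
  5. append(b, 1)  ⇒  FFFF...........  {b→[0, 2, 3]; c→[1]}
  6. append(c, 2)  ⇒  FFFFFF.........  {b→[0, 2, 3]; c→[1, 4, 5]}
  7. truncate(c, 1)  ⇒  FFFF...........  {b→[0, 2, 3]; c→[1]}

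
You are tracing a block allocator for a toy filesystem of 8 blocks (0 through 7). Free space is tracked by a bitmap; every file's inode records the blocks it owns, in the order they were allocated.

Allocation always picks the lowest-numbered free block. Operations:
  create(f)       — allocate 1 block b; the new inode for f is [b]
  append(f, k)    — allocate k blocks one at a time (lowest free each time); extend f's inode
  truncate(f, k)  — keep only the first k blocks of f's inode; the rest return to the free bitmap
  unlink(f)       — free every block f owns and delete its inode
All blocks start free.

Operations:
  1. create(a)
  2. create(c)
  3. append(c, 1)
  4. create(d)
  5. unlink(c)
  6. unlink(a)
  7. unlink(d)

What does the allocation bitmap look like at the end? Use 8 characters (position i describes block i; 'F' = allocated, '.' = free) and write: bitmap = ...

  1. create(a)  ⇒  F.......  {a→[0]}
  2. create(c)  ⇒  FF......  {a→[0]; c→[1]}
  3. append(c, 1)  ⇒  FFF.....  {a→[0]; c→[1, 2]}
  4. create(d)  ⇒  FFFF....  {a→[0]; c→[1, 2]; d→[3]}
  5. unlink(c)  ⇒  F..F....  {a→[0]; d→[3]}
  6. unlink(a)  ⇒  ...F....  {d→[3]}
  7. unlink(d)  ⇒  ........  {}

bitmap = ........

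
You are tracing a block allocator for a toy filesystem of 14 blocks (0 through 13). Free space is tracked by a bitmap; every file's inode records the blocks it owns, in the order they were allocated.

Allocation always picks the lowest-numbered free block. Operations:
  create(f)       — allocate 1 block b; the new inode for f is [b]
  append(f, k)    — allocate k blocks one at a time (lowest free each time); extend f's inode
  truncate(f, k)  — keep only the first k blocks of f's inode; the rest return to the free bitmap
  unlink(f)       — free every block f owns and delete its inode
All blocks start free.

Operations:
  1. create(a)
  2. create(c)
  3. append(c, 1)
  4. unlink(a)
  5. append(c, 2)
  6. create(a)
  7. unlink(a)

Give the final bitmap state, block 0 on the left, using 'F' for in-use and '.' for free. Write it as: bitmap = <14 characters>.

  1. create(a)  ⇒  F.............  {a→[0]}
  2. create(c)  ⇒  FF............  {a→[0]; c→[1]}
  3. append(c, 1)  ⇒  FFF...........  {a→[0]; c→[1, 2]}
  4. unlink(a)  ⇒  .FF...........  {c→[1, 2]}
  5. append(c, 2)  ⇒  FFFF..........  {c→[1, 2, 0, 3]}
  6. create(a)  ⇒  FFFFF.........  {a→[4]; c→[1, 2, 0, 3]}
  7. unlink(a)  ⇒  FFFF..........  {c→[1, 2, 0, 3]}

bitmap = FFFF..........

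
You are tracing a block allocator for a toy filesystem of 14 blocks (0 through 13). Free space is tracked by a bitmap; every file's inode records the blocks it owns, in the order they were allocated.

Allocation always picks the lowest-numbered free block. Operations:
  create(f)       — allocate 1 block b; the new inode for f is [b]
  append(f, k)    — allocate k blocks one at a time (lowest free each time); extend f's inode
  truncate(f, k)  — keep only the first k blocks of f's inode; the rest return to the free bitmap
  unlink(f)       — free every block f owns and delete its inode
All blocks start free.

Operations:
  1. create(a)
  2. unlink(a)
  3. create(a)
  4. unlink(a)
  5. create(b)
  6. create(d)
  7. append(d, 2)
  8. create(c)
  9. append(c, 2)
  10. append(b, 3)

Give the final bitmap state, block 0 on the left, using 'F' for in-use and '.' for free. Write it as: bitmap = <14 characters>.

bitmap = FFFFFFFFFF....

after create(a) → a:[0]  free=[F.............]
after unlink(a) →   free=[..............]
after create(a) → a:[0]  free=[F.............]
after unlink(a) →   free=[..............]
after create(b) → b:[0]  free=[F.............]
after create(d) → b:[0], d:[1]  free=[FF............]
after append(d, 2) → b:[0], d:[1, 2, 3]  free=[FFFF..........]
after create(c) → b:[0], c:[4], d:[1, 2, 3]  free=[FFFFF.........]
after append(c, 2) → b:[0], c:[4, 5, 6], d:[1, 2, 3]  free=[FFFFFFF.......]
after append(b, 3) → b:[0, 7, 8, 9], c:[4, 5, 6], d:[1, 2, 3]  free=[FFFFFFFFFF....]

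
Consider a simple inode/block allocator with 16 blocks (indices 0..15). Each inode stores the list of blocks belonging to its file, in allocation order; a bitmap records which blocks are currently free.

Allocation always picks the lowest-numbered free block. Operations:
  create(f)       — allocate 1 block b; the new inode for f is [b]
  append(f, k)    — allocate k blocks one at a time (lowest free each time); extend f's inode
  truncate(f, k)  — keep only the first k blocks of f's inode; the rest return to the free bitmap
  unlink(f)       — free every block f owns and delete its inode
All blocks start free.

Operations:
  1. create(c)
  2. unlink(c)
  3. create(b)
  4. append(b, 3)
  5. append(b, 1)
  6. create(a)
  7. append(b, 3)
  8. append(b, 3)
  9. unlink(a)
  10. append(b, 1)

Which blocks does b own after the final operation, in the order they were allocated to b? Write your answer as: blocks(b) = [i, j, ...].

create(c): bitmap=F............... | c=[0]
unlink(c): bitmap=................ | 
create(b): bitmap=F............... | b=[0]
append(b, 3): bitmap=FFFF............ | b=[0, 1, 2, 3]
append(b, 1): bitmap=FFFFF........... | b=[0, 1, 2, 3, 4]
create(a): bitmap=FFFFFF.......... | a=[5] b=[0, 1, 2, 3, 4]
append(b, 3): bitmap=FFFFFFFFF....... | a=[5] b=[0, 1, 2, 3, 4, 6, 7, 8]
append(b, 3): bitmap=FFFFFFFFFFFF.... | a=[5] b=[0, 1, 2, 3, 4, 6, 7, 8, 9, 10, 11]
unlink(a): bitmap=FFFFF.FFFFFF.... | b=[0, 1, 2, 3, 4, 6, 7, 8, 9, 10, 11]
append(b, 1): bitmap=FFFFFFFFFFFF.... | b=[0, 1, 2, 3, 4, 6, 7, 8, 9, 10, 11, 5]

blocks(b) = [0, 1, 2, 3, 4, 6, 7, 8, 9, 10, 11, 5]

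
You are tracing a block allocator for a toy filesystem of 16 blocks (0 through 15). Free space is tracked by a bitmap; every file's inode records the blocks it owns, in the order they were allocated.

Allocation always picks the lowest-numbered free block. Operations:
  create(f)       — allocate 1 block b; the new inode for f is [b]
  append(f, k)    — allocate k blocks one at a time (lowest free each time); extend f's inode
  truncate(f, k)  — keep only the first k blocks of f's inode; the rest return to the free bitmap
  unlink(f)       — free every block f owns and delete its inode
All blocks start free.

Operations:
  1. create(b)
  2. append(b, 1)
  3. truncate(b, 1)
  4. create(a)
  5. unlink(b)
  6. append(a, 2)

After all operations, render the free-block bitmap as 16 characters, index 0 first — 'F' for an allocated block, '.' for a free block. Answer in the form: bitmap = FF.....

[1] create(b) — b=0 (map F...............)
[2] append(b, 1) — b=0,1 (map FF..............)
[3] truncate(b, 1) — b=0 (map F...............)
[4] create(a) — a=1 b=0 (map FF..............)
[5] unlink(b) — a=1 (map .F..............)
[6] append(a, 2) — a=1,0,2 (map FFF.............)

bitmap = FFF.............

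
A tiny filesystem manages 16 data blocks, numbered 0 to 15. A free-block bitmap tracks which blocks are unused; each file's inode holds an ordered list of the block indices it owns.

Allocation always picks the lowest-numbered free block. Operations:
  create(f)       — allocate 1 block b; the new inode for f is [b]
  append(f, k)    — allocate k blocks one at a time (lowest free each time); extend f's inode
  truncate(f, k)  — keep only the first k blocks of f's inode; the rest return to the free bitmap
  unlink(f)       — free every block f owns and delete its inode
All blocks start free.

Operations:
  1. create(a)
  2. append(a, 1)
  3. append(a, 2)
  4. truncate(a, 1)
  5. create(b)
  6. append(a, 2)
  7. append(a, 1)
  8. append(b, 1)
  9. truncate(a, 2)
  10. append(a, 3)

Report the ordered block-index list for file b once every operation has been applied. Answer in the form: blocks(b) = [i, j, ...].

blocks(b) = [1, 5]

  1. create(a)  ⇒  F...............  {a→[0]}
  2. append(a, 1)  ⇒  FF..............  {a→[0, 1]}
  3. append(a, 2)  ⇒  FFFF............  {a→[0, 1, 2, 3]}
  4. truncate(a, 1)  ⇒  F...............  {a→[0]}
  5. create(b)  ⇒  FF..............  {a→[0]; b→[1]}
  6. append(a, 2)  ⇒  FFFF............  {a→[0, 2, 3]; b→[1]}
  7. append(a, 1)  ⇒  FFFFF...........  {a→[0, 2, 3, 4]; b→[1]}
  8. append(b, 1)  ⇒  FFFFFF..........  {a→[0, 2, 3, 4]; b→[1, 5]}
  9. truncate(a, 2)  ⇒  FFF..F..........  {a→[0, 2]; b→[1, 5]}
  10. append(a, 3)  ⇒  FFFFFFF.........  {a→[0, 2, 3, 4, 6]; b→[1, 5]}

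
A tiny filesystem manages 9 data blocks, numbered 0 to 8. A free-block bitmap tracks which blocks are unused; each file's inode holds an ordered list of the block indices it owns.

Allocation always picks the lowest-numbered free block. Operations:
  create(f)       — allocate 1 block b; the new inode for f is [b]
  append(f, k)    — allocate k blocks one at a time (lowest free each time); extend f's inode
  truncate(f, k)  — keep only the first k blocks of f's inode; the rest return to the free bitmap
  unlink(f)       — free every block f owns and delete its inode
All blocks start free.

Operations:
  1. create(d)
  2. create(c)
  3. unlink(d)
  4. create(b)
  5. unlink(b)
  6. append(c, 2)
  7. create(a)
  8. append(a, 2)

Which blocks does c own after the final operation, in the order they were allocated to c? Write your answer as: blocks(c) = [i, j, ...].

after create(d) → d:[0]  free=[F........]
after create(c) → c:[1], d:[0]  free=[FF.......]
after unlink(d) → c:[1]  free=[.F.......]
after create(b) → b:[0], c:[1]  free=[FF.......]
after unlink(b) → c:[1]  free=[.F.......]
after append(c, 2) → c:[1, 0, 2]  free=[FFF......]
after create(a) → a:[3], c:[1, 0, 2]  free=[FFFF.....]
after append(a, 2) → a:[3, 4, 5], c:[1, 0, 2]  free=[FFFFFF...]

blocks(c) = [1, 0, 2]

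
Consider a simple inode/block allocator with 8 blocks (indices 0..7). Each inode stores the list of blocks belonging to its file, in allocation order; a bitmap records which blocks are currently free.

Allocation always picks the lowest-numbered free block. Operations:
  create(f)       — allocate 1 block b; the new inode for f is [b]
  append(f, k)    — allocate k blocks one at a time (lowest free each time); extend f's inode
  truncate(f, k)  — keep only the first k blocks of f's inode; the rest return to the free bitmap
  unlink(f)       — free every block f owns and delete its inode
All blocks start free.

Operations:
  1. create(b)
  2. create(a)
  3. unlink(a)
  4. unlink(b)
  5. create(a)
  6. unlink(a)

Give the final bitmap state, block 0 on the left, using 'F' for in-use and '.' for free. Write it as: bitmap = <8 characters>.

bitmap = ........

  1. create(b)  ⇒  F.......  {b→[0]}
  2. create(a)  ⇒  FF......  {a→[1]; b→[0]}
  3. unlink(a)  ⇒  F.......  {b→[0]}
  4. unlink(b)  ⇒  ........  {}
  5. create(a)  ⇒  F.......  {a→[0]}
  6. unlink(a)  ⇒  ........  {}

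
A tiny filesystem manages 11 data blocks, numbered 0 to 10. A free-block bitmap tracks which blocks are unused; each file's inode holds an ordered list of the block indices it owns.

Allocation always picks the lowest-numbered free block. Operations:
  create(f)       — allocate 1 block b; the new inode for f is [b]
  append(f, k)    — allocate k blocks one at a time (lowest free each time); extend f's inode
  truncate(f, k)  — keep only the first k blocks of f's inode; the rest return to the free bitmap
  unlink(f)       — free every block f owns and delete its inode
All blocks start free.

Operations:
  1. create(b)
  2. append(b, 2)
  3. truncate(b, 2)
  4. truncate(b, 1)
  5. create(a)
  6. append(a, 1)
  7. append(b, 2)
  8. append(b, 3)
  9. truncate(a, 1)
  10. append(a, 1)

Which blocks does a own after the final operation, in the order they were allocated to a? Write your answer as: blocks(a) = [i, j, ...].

blocks(a) = [1, 2]

create(b): bitmap=F.......... | b=[0]
append(b, 2): bitmap=FFF........ | b=[0, 1, 2]
truncate(b, 2): bitmap=FF......... | b=[0, 1]
truncate(b, 1): bitmap=F.......... | b=[0]
create(a): bitmap=FF......... | a=[1] b=[0]
append(a, 1): bitmap=FFF........ | a=[1, 2] b=[0]
append(b, 2): bitmap=FFFFF...... | a=[1, 2] b=[0, 3, 4]
append(b, 3): bitmap=FFFFFFFF... | a=[1, 2] b=[0, 3, 4, 5, 6, 7]
truncate(a, 1): bitmap=FF.FFFFF... | a=[1] b=[0, 3, 4, 5, 6, 7]
append(a, 1): bitmap=FFFFFFFF... | a=[1, 2] b=[0, 3, 4, 5, 6, 7]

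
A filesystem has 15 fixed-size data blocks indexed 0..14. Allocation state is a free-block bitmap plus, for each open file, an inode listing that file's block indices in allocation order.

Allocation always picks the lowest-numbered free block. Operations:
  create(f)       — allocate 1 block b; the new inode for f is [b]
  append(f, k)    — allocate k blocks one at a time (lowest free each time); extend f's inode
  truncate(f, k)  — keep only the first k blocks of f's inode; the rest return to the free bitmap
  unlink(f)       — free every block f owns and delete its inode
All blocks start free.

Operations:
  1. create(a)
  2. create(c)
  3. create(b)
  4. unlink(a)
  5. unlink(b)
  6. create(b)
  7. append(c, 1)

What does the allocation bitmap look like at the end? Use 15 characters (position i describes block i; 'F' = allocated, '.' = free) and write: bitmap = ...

  1. create(a)  ⇒  F..............  {a→[0]}
  2. create(c)  ⇒  FF.............  {a→[0]; c→[1]}
  3. create(b)  ⇒  FFF............  {a→[0]; b→[2]; c→[1]}
  4. unlink(a)  ⇒  .FF............  {b→[2]; c→[1]}
  5. unlink(b)  ⇒  .F.............  {c→[1]}
  6. create(b)  ⇒  FF.............  {b→[0]; c→[1]}
  7. append(c, 1)  ⇒  FFF............  {b→[0]; c→[1, 2]}

bitmap = FFF............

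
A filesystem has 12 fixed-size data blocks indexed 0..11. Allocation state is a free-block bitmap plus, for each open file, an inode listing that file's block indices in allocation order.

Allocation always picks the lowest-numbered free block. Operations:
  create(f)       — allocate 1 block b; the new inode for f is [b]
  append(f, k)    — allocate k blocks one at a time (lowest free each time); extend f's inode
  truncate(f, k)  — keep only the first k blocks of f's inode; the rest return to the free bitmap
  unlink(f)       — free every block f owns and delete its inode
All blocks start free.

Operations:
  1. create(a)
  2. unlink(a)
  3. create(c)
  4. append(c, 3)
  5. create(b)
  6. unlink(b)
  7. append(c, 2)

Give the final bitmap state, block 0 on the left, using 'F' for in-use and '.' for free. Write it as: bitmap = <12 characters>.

  1. create(a)  ⇒  F...........  {a→[0]}
  2. unlink(a)  ⇒  ............  {}
  3. create(c)  ⇒  F...........  {c→[0]}
  4. append(c, 3)  ⇒  FFFF........  {c→[0, 1, 2, 3]}
  5. create(b)  ⇒  FFFFF.......  {b→[4]; c→[0, 1, 2, 3]}
  6. unlink(b)  ⇒  FFFF........  {c→[0, 1, 2, 3]}
  7. append(c, 2)  ⇒  FFFFFF......  {c→[0, 1, 2, 3, 4, 5]}

bitmap = FFFFFF......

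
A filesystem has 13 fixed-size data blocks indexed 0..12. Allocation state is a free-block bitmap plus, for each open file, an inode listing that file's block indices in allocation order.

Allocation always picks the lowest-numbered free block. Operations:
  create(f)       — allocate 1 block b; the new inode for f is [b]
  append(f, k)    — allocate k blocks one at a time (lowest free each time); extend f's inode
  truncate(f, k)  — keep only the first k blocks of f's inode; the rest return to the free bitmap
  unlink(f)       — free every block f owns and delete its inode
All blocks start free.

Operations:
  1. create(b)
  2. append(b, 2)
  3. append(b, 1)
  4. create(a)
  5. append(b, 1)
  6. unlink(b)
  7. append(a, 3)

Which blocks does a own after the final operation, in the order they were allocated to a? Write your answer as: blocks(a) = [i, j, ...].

create(b): bitmap=F............ | b=[0]
append(b, 2): bitmap=FFF.......... | b=[0, 1, 2]
append(b, 1): bitmap=FFFF......... | b=[0, 1, 2, 3]
create(a): bitmap=FFFFF........ | a=[4] b=[0, 1, 2, 3]
append(b, 1): bitmap=FFFFFF....... | a=[4] b=[0, 1, 2, 3, 5]
unlink(b): bitmap=....F........ | a=[4]
append(a, 3): bitmap=FFF.F........ | a=[4, 0, 1, 2]

blocks(a) = [4, 0, 1, 2]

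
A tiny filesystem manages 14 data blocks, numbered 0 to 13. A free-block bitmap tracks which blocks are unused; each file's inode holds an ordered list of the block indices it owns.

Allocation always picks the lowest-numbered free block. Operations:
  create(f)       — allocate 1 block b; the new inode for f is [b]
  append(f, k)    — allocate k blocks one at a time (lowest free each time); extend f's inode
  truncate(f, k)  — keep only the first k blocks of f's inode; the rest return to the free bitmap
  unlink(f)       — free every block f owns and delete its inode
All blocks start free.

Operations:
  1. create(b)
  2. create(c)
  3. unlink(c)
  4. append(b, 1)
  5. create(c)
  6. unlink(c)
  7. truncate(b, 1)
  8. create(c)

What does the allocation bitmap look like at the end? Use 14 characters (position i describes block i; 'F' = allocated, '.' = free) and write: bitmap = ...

  1. create(b)  ⇒  F.............  {b→[0]}
  2. create(c)  ⇒  FF............  {b→[0]; c→[1]}
  3. unlink(c)  ⇒  F.............  {b→[0]}
  4. append(b, 1)  ⇒  FF............  {b→[0, 1]}
  5. create(c)  ⇒  FFF...........  {b→[0, 1]; c→[2]}
  6. unlink(c)  ⇒  FF............  {b→[0, 1]}
  7. truncate(b, 1)  ⇒  F.............  {b→[0]}
  8. create(c)  ⇒  FF............  {b→[0]; c→[1]}

bitmap = FF............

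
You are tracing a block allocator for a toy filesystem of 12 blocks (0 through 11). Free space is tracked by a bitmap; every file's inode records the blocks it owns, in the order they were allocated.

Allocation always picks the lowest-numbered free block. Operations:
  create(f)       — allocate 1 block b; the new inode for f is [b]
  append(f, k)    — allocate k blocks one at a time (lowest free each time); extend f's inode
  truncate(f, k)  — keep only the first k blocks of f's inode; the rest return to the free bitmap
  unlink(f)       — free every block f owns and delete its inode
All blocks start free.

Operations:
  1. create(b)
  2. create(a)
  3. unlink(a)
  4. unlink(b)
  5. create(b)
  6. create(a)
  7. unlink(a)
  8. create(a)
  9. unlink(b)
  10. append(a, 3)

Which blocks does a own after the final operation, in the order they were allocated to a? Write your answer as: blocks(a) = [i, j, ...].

blocks(a) = [1, 0, 2, 3]

after create(b) → b:[0]  free=[F...........]
after create(a) → a:[1], b:[0]  free=[FF..........]
after unlink(a) → b:[0]  free=[F...........]
after unlink(b) →   free=[............]
after create(b) → b:[0]  free=[F...........]
after create(a) → a:[1], b:[0]  free=[FF..........]
after unlink(a) → b:[0]  free=[F...........]
after create(a) → a:[1], b:[0]  free=[FF..........]
after unlink(b) → a:[1]  free=[.F..........]
after append(a, 3) → a:[1, 0, 2, 3]  free=[FFFF........]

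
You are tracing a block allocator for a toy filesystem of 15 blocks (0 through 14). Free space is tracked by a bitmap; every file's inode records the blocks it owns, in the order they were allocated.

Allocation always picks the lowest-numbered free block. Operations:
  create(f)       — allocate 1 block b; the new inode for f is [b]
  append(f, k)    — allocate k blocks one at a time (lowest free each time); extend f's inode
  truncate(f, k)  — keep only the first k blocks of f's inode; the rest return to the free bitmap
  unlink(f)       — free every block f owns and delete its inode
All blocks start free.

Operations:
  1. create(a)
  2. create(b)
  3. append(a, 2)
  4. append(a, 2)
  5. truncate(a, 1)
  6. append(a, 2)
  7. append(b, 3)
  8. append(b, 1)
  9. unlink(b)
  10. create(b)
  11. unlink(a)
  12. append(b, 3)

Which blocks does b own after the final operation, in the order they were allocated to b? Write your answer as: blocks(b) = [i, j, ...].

create(a): bitmap=F.............. | a=[0]
create(b): bitmap=FF............. | a=[0] b=[1]
append(a, 2): bitmap=FFFF........... | a=[0, 2, 3] b=[1]
append(a, 2): bitmap=FFFFFF......... | a=[0, 2, 3, 4, 5] b=[1]
truncate(a, 1): bitmap=FF............. | a=[0] b=[1]
append(a, 2): bitmap=FFFF........... | a=[0, 2, 3] b=[1]
append(b, 3): bitmap=FFFFFFF........ | a=[0, 2, 3] b=[1, 4, 5, 6]
append(b, 1): bitmap=FFFFFFFF....... | a=[0, 2, 3] b=[1, 4, 5, 6, 7]
unlink(b): bitmap=F.FF........... | a=[0, 2, 3]
create(b): bitmap=FFFF........... | a=[0, 2, 3] b=[1]
unlink(a): bitmap=.F............. | b=[1]
append(b, 3): bitmap=FFFF........... | b=[1, 0, 2, 3]

blocks(b) = [1, 0, 2, 3]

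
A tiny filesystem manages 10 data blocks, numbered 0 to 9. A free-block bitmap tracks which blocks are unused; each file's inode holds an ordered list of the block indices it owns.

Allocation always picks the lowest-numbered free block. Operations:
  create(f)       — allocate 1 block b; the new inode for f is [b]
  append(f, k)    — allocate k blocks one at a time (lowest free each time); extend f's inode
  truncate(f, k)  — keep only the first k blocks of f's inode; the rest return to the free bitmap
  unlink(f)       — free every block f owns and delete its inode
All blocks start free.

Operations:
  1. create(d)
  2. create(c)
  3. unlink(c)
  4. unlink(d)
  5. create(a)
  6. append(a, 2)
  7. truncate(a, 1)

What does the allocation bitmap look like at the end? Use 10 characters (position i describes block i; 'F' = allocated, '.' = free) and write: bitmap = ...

bitmap = F.........

create(d): bitmap=F......... | d=[0]
create(c): bitmap=FF........ | c=[1] d=[0]
unlink(c): bitmap=F......... | d=[0]
unlink(d): bitmap=.......... | 
create(a): bitmap=F......... | a=[0]
append(a, 2): bitmap=FFF....... | a=[0, 1, 2]
truncate(a, 1): bitmap=F......... | a=[0]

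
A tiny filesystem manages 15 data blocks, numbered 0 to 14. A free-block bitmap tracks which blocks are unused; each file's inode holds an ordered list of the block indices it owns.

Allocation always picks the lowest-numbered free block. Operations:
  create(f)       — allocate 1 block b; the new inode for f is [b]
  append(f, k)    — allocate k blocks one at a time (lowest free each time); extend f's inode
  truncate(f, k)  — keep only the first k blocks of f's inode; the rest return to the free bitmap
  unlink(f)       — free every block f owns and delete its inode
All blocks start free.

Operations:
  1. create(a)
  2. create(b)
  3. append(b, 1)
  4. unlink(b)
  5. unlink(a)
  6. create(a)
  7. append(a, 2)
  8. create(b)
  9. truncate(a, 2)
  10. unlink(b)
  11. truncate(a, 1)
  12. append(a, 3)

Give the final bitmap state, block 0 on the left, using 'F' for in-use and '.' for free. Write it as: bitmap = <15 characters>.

create(a): bitmap=F.............. | a=[0]
create(b): bitmap=FF............. | a=[0] b=[1]
append(b, 1): bitmap=FFF............ | a=[0] b=[1, 2]
unlink(b): bitmap=F.............. | a=[0]
unlink(a): bitmap=............... | 
create(a): bitmap=F.............. | a=[0]
append(a, 2): bitmap=FFF............ | a=[0, 1, 2]
create(b): bitmap=FFFF........... | a=[0, 1, 2] b=[3]
truncate(a, 2): bitmap=FF.F........... | a=[0, 1] b=[3]
unlink(b): bitmap=FF............. | a=[0, 1]
truncate(a, 1): bitmap=F.............. | a=[0]
append(a, 3): bitmap=FFFF........... | a=[0, 1, 2, 3]

bitmap = FFFF...........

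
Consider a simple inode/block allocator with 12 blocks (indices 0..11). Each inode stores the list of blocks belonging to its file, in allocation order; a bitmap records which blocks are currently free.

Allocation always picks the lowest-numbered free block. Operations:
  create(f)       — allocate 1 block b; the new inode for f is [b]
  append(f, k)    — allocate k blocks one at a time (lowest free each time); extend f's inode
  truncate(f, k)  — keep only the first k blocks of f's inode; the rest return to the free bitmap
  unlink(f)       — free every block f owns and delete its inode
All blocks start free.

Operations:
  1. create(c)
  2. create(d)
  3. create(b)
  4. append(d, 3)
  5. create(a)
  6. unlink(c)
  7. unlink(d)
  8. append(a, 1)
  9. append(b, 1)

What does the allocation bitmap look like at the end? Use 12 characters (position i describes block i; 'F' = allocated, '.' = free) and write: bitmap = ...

bitmap = FFF...F.....

  1. create(c)  ⇒  F...........  {c→[0]}
  2. create(d)  ⇒  FF..........  {c→[0]; d→[1]}
  3. create(b)  ⇒  FFF.........  {b→[2]; c→[0]; d→[1]}
  4. append(d, 3)  ⇒  FFFFFF......  {b→[2]; c→[0]; d→[1, 3, 4, 5]}
  5. create(a)  ⇒  FFFFFFF.....  {a→[6]; b→[2]; c→[0]; d→[1, 3, 4, 5]}
  6. unlink(c)  ⇒  .FFFFFF.....  {a→[6]; b→[2]; d→[1, 3, 4, 5]}
  7. unlink(d)  ⇒  ..F...F.....  {a→[6]; b→[2]}
  8. append(a, 1)  ⇒  F.F...F.....  {a→[6, 0]; b→[2]}
  9. append(b, 1)  ⇒  FFF...F.....  {a→[6, 0]; b→[2, 1]}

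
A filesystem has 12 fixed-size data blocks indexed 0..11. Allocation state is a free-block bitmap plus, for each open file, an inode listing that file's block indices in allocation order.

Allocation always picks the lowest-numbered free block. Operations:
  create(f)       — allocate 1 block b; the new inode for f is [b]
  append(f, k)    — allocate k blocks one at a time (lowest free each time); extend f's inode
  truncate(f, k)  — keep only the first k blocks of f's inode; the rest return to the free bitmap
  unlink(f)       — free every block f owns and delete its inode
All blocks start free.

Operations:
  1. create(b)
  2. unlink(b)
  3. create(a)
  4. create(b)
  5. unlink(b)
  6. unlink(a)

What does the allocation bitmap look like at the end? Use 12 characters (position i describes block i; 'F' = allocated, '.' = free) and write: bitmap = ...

  1. create(b)  ⇒  F...........  {b→[0]}
  2. unlink(b)  ⇒  ............  {}
  3. create(a)  ⇒  F...........  {a→[0]}
  4. create(b)  ⇒  FF..........  {a→[0]; b→[1]}
  5. unlink(b)  ⇒  F...........  {a→[0]}
  6. unlink(a)  ⇒  ............  {}

bitmap = ............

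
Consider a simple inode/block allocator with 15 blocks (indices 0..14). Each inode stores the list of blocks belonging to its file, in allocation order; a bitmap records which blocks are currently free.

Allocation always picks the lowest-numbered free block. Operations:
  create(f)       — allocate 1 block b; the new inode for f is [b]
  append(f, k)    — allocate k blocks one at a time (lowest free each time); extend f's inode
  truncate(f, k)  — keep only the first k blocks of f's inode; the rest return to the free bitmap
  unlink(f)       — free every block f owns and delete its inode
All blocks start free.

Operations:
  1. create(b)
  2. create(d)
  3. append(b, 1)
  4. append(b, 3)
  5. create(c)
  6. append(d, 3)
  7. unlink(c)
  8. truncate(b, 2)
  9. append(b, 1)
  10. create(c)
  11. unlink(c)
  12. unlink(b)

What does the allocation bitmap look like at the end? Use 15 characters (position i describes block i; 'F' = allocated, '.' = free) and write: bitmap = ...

create(b): bitmap=F.............. | b=[0]
create(d): bitmap=FF............. | b=[0] d=[1]
append(b, 1): bitmap=FFF............ | b=[0, 2] d=[1]
append(b, 3): bitmap=FFFFFF......... | b=[0, 2, 3, 4, 5] d=[1]
create(c): bitmap=FFFFFFF........ | b=[0, 2, 3, 4, 5] c=[6] d=[1]
append(d, 3): bitmap=FFFFFFFFFF..... | b=[0, 2, 3, 4, 5] c=[6] d=[1, 7, 8, 9]
unlink(c): bitmap=FFFFFF.FFF..... | b=[0, 2, 3, 4, 5] d=[1, 7, 8, 9]
truncate(b, 2): bitmap=FFF....FFF..... | b=[0, 2] d=[1, 7, 8, 9]
append(b, 1): bitmap=FFFF...FFF..... | b=[0, 2, 3] d=[1, 7, 8, 9]
create(c): bitmap=FFFFF..FFF..... | b=[0, 2, 3] c=[4] d=[1, 7, 8, 9]
unlink(c): bitmap=FFFF...FFF..... | b=[0, 2, 3] d=[1, 7, 8, 9]
unlink(b): bitmap=.F.....FFF..... | d=[1, 7, 8, 9]

bitmap = .F.....FFF.....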